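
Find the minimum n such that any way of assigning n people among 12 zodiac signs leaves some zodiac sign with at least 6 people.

61

With 60 people one could put exactly 5 in each of the 12 zodiac signs, and no zodiac sign would reach 6.
By pigeonhole, one more person must land in a zodiac sign that already has 5, giving it 6.
So 12 × 5 + 1 = 61 people are required.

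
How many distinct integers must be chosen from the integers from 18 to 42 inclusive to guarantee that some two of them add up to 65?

Group the elements by complementary pair {x, 65−x}: {23,42}, {24,41}, {25,40}, …, giving 10 two-element pairs and 5 integers whose partner 65−x falls outside [18,42].
By the pigeonhole principle, treating each of those 15 groups as a pigeonhole, one can pick one integer per group — 15 integers — with no two summing to 65.
The 16th integer lands in an occupied pair, forcing a sum of 65.

16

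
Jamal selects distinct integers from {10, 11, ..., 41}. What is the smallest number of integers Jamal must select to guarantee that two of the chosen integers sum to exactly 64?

Group the elements by complementary pair {x, 64−x}: {23,41}, {24,40}, {25,39}, …, giving 9 two-element pairs, the single value 32 (it cannot pair with itself since the integers are distinct), and 13 integers whose partner 64−x falls outside [10,41].
Pigeonhole: treating each of those 23 groups as a pigeonhole, one can pick one integer per group — 23 integers — with no two summing to 64.
The 24th integer lands in an occupied pair, forcing a sum of 64.

24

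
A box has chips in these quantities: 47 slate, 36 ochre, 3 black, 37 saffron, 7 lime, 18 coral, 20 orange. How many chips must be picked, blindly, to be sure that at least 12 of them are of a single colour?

Pigeonhole: put each drawn chip into a box by colour. The largest draw with every box below 12 takes min(count, 11) from each colour; colours with fewer than 11 contribute all they have.
Σ min(cᵢ, 11) = 11 + 11 + 3 + 11 + 7 + 11 + 11 = 65.
Draw number 65 + 1 = 66 must push one box to 12.

66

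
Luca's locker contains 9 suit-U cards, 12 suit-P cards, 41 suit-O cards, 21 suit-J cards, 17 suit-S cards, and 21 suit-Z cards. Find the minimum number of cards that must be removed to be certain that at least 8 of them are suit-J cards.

108

In the worst case for collecting suit-J cards, every non-suit-J card comes out first.
There are 9 + 12 + 41 + 17 + 21 = 100 non-suit-J cards altogether.
After those, each further card must be suit-J, so 100 + 8 = 108 draws guarantee 8 suit-J cards.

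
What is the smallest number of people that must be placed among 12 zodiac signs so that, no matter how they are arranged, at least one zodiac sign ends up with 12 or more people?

With 132 people one could put exactly 11 in each of the 12 zodiac signs, and no zodiac sign would reach 12.
By the pigeonhole principle, one more person must land in a zodiac sign that already has 11, giving it 12.
So 12 × 11 + 1 = 133 people are required.

133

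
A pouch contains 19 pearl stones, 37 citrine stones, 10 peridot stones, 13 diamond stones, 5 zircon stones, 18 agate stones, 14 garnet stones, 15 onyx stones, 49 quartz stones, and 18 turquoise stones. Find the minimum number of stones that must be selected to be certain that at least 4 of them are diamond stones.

189

In the worst case for collecting diamond stones, every non-diamond stone comes out first.
There are 19 + 37 + 10 + 5 + 18 + 14 + 15 + 49 + 18 = 185 non-diamond stones altogether.
After those, each further stone must be diamond, so 185 + 4 = 189 draws guarantee 4 diamond stones.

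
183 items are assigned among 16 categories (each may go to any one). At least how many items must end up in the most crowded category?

The 16 categories are the holes and the 183 items are the pigeons.
If every category held at most 11 items, the total would be at most 16 × 11 = 176, which is less than 183.
So some category holds at least ⌈183/16⌉ = 12 items.

12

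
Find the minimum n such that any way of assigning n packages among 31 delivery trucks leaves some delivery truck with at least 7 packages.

187

With 186 packages one could put exactly 6 in each of the 31 delivery trucks, and no delivery truck would reach 7.
One more package must land in a delivery truck that already has 6, giving it 7.
So 31 × 6 + 1 = 187 packages are required.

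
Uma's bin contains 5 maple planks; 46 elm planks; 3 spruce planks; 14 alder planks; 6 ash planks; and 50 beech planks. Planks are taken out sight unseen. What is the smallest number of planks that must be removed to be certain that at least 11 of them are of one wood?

45

Pigeonhole: put each drawn plank into a box by wood. The largest draw with every box below 11 takes min(count, 10) from each wood; woods with fewer than 10 contribute all they have.
Σ min(cᵢ, 10) = 5 + 10 + 3 + 10 + 6 + 10 = 44.
Draw number 44 + 1 = 45 must push one box to 11.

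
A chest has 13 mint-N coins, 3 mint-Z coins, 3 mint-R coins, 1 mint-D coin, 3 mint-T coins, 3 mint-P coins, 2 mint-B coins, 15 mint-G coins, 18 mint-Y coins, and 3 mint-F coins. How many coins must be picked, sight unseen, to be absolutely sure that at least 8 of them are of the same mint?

40

An adversary could hand out at most 7 coins per mint (7 mints run out sooner): 7 + 3 + 3 + 1 + 3 + 3 + 2 + 7 + 7 + 3 = 39 coins and still no mint has 8.
By the pigeonhole principle, one more coin lands in a mint already at 7, so 40 draws are enough and 39 are not.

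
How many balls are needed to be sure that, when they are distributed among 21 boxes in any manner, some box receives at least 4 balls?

64

With 63 balls one could put exactly 3 in each of the 21 boxes, and no box would reach 4.
By the pigeonhole principle, one more ball must land in a box that already has 3, giving it 4.
So 21 × 3 + 1 = 64 balls are required.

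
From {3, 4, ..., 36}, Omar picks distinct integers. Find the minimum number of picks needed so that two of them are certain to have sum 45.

Two chosen integers sum to 45 exactly when both halves of some pair {x, 45−x} with 9 ≤ x ≤ 45−x ≤ 36 are chosen — 14 such pairs.
The remaining 6 elements (those with no distinct partner in range) can never complete a 45-sum, so the worst case takes all of them and one from each pair: 6 + 14 = 20.
By the pigeonhole principle, the 21st integer has to be the second member of some pair, so 20 + 1 = 21.

21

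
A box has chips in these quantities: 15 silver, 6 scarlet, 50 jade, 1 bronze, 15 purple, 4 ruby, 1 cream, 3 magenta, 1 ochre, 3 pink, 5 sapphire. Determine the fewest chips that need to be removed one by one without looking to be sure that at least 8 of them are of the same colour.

By pigeonhole, the 11 colours are the holes; the chips drawn are the pigeons.
To avoid 8 of any one colour, the worst case takes at most 7 of each colour, or every chip of a colour that has fewer than 7.
That gives 7 + 6 + 7 + 1 + 7 + 4 + 1 + 3 + 1 + 3 + 5 = 45 chips with no colour reaching 8.
The next chip forces some colour to 8, so 45 + 1 = 46.

46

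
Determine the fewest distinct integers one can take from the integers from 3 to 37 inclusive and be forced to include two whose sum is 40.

Group the elements by complementary pair {x, 40−x}: {3,37}, {4,36}, {5,35}, …, giving 17 two-element pairs and the single value 20 (it cannot pair with itself since the integers are distinct).
Treating each of those 18 groups as a pigeonhole, one can pick one integer per group — 18 integers — with no two summing to 40.
The 19th integer lands in an occupied pair, forcing a sum of 40.

19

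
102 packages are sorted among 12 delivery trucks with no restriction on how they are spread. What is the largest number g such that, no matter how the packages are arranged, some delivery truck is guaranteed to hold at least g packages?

The 12 delivery trucks are the holes and the 102 packages are the pigeons.
If every delivery truck held at most 8 packages, the total would be at most 12 × 8 = 96, which is less than 102.
So some delivery truck holds at least ⌈102/12⌉ = 9 packages.

9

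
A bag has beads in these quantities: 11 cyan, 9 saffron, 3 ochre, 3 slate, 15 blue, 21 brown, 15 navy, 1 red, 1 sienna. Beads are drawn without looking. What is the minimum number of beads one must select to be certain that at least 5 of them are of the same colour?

Put each drawn bead into a box by colour. The largest draw with every box below 5 takes min(count, 4) from each colour; colours with fewer than 4 contribute all they have.
Σ min(cᵢ, 4) = 4 + 4 + 3 + 3 + 4 + 4 + 4 + 1 + 1 = 28.
Draw number 28 + 1 = 29 must push one box to 5.

29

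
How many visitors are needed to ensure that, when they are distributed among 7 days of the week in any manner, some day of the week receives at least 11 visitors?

With 70 visitors one could put exactly 10 in each of the 7 days of the week, and no day of the week would reach 11.
By the pigeonhole principle, one more visitor must land in a day of the week that already has 10, giving it 11.
So 7 × 10 + 1 = 71 visitors are required.

71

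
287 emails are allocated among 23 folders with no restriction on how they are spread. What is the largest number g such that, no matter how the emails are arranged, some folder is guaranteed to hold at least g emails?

13

The 23 folders are the holes and the 287 emails are the pigeons.
If every folder held at most 12 emails, the total would be at most 23 × 12 = 276, which is less than 287.
So some folder holds at least ⌈287/23⌉ = 13 emails.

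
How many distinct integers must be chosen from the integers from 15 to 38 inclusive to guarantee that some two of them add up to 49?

15

A set avoiding the sum 49 can contain at most one of each pair {x, 49−x}, plus the 4 elements whose complement lies outside the range.
The integers 25, …, 38 (14 of them) are such a set: any two sum to at least 25+26 = 51 > 49.
By the pigeonhole principle, any 15th integer completes one of the 10 pairs, so 15 choices force a sum of 49.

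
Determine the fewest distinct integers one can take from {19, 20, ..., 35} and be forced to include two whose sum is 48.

13

Two chosen integers sum to 48 exactly when both halves of some pair {x, 48−x} with 19 ≤ x ≤ 48−x ≤ 29 are chosen — 5 such pairs.
The remaining 7 elements (those with no distinct partner in range) can never complete a 48-sum, so the worst case takes all of them and one from each pair: 7 + 5 = 12.
The 13th integer has to be the second member of some pair, so 12 + 1 = 13.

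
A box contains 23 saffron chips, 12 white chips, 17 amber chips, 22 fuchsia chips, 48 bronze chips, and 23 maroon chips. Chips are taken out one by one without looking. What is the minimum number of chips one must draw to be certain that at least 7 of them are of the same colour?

By the pigeonhole principle, put each drawn chip into a box by colour. The largest draw with every box below 7 takes min(count, 6) from each colour.
Σ min(cᵢ, 6) = 6 + 6 + 6 + 6 + 6 + 6 = 36.
Draw number 36 + 1 = 37 must push one box to 7.

37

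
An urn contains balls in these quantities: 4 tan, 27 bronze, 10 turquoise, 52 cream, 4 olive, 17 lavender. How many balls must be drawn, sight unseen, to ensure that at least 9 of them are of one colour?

41

By the pigeonhole principle, put each drawn ball into a box by colour. The largest draw with every box below 9 takes min(count, 8) from each colour; colours with fewer than 8 contribute all they have.
Σ min(cᵢ, 8) = 4 + 8 + 8 + 8 + 4 + 8 = 40.
Draw number 40 + 1 = 41 must push one box to 9.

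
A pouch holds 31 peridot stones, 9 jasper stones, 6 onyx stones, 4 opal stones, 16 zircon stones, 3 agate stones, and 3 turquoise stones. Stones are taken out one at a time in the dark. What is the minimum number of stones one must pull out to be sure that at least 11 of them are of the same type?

Put each drawn stone into a box by type. The largest draw with every box below 11 takes min(count, 10) from each type; types with fewer than 10 contribute all they have.
Σ min(cᵢ, 10) = 10 + 9 + 6 + 4 + 10 + 3 + 3 = 45.
Draw number 45 + 1 = 46 must push one box to 11.

46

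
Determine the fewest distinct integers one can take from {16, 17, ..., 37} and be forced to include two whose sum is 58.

15

A set avoiding the sum 58 can contain at most one of each pair {x, 58−x}, plus the 6 elements whose complement lies outside the range or equal to its own complement.
The integers 16, …, 29 (14 of them) are such a set: any two sum to at least 16+17 = 33 and at most 28+29 = 57 < 58.
By the pigeonhole principle, any 15th integer completes one of the 8 pairs, so 15 choices force a sum of 58.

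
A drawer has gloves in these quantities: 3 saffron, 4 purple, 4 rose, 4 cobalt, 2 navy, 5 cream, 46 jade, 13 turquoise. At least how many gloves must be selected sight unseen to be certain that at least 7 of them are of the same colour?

An adversary could hand out at most 6 gloves per colour (6 colours run out sooner): 3 + 4 + 4 + 4 + 2 + 5 + 6 + 6 = 34 gloves and still no colour has 7.
Pigeonhole: one more glove lands in a colour already at 6, so 35 draws are enough and 34 are not.

35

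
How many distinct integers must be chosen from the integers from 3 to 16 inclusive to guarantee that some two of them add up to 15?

10

Group the elements by complementary pair {x, 15−x}: {3,12}, {4,11}, {5,10}, …, giving 5 two-element pairs and 4 integers whose partner 15−x falls outside [3,16].
Treating each of those 9 groups as a pigeonhole, one can pick one integer per group — 9 integers — with no two summing to 15.
The 10th integer lands in an occupied pair, forcing a sum of 15.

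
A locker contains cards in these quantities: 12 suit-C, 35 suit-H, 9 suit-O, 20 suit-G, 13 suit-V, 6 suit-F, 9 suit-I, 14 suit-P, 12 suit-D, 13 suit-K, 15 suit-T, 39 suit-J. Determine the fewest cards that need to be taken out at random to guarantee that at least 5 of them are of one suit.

An adversary could hand out at most 4 cards per suit: 4 + 4 + 4 + 4 + 4 + 4 + 4 + 4 + 4 + 4 + 4 + 4 = 48 cards and still no suit has 5.
By pigeonhole, one more card lands in a suit already at 4, so 49 draws are enough and 48 are not.

49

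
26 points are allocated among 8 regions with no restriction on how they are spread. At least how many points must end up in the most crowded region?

By the pigeonhole principle, the 8 regions are the holes and the 26 points are the pigeons.
If every region held at most 3 points, the total would be at most 8 × 3 = 24, which is less than 26.
So some region holds at least ⌈26/8⌉ = 4 points.

4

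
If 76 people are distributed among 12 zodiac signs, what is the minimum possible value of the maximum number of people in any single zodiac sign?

7

Pigeonhole: the 12 zodiac signs are the holes and the 76 people are the pigeons.
If every zodiac sign held at most 6 people, the total would be at most 12 × 6 = 72, which is less than 76.
So some zodiac sign holds at least ⌈76/12⌉ = 7 people.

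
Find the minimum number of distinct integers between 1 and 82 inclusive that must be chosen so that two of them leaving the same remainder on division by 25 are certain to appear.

By the pigeonhole principle, the 25 residue classes mod 25 are the pigeonholes.
With 25 integers one could put 1 in each residue class and have no class reach 2.
The 26th integer pushes some class to 2, so 25·1 + 1 = 26.

26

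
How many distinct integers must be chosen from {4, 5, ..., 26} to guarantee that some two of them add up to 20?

Group the elements by complementary pair {x, 20−x}: {4,16}, {5,15}, {6,14}, …, giving 6 two-element pairs; the single value 10 (it cannot pair with itself since the integers are distinct); and 10 integers whose partner 20−x falls outside [4,26].
Treating each of those 17 groups as a pigeonhole, one can pick one integer per group — 17 integers — with no two summing to 20.
The 18th integer lands in an occupied pair, forcing a sum of 20.

18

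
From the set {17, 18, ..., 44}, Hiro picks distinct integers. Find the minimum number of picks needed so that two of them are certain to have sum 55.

Two chosen integers sum to 55 exactly when both halves of some pair {x, 55−x} with 17 ≤ x ≤ 55−x ≤ 38 are chosen — 11 such pairs.
The remaining 6 elements (those with no distinct partner in range) can never complete a 55-sum, so the worst case takes all of them and one from each pair: 6 + 11 = 17.
By the pigeonhole principle, the 18th integer has to be the second member of some pair, so 17 + 1 = 18.

18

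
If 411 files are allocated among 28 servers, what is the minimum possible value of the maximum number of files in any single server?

15

The 28 servers are the holes and the 411 files are the pigeons.
If every server held at most 14 files, the total would be at most 28 × 14 = 392, which is less than 411.
So some server holds at least ⌈411/28⌉ = 15 files.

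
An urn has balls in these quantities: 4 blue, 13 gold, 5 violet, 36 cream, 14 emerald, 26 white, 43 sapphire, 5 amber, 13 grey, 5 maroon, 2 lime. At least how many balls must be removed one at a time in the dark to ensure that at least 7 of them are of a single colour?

58

By the pigeonhole principle, the 11 colours are the holes; the balls drawn are the pigeons.
To avoid 7 of any one colour, the worst case takes at most 6 of each colour, or every ball of a colour that has fewer than 6.
That gives 4 + 6 + 5 + 6 + 6 + 6 + 6 + 5 + 6 + 5 + 2 = 57 balls with no colour reaching 7.
The next ball forces some colour to 7, so 57 + 1 = 58.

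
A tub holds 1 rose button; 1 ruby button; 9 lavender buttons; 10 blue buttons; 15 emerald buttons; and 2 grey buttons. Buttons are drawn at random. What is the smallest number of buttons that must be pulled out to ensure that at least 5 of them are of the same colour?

17

An adversary could hand out at most 4 buttons per colour (rose, ruby, grey run out sooner): 1 + 1 + 4 + 4 + 4 + 2 = 16 buttons and still no colour has 5.
One more button lands in a colour already at 4, so 17 draws are enough and 16 are not.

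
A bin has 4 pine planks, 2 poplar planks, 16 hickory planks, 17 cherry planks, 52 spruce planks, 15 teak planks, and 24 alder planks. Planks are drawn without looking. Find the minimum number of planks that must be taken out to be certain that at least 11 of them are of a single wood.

By pigeonhole, the 7 woods are the holes; the planks drawn are the pigeons.
To avoid 11 of any one wood, the worst case takes at most 10 of each wood, or every plank of a wood that has fewer than 10.
That gives 4 + 2 + 10 + 10 + 10 + 10 + 10 = 56 planks with no wood reaching 11.
The next plank forces some wood to 11, so 56 + 1 = 57.

57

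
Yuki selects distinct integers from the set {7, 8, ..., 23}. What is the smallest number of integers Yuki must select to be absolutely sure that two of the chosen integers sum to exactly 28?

11

Group the elements by complementary pair {x, 28−x}: {7,21}, {8,20}, {9,19}, …, giving 7 two-element pairs; the single value 14 (it cannot pair with itself since the integers are distinct); and 2 integers whose partner 28−x falls outside [7,23].
Pigeonhole: treating each of those 10 groups as a pigeonhole, one can pick one integer per group — 10 integers — with no two summing to 28.
The 11th integer lands in an occupied pair, forcing a sum of 28.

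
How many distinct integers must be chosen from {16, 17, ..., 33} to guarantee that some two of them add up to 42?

14

A set avoiding the sum 42 can contain at most one of each pair {x, 42−x}, plus the 8 elements whose complement lies outside the range or equal to its own complement.
The integers 21, …, 33 (13 of them) are such a set: any two sum to at least 21+22 = 43 > 42.
Pigeonhole: any 14th integer completes one of the 5 pairs, so 14 choices force a sum of 42.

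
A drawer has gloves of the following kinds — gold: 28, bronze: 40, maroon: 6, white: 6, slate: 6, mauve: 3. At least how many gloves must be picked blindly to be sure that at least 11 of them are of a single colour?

The 6 colours are the holes; the gloves drawn are the pigeons.
To avoid 11 of any one colour, the worst case takes at most 10 of each colour, or every glove of a colour that has fewer than 10.
That gives 10 + 10 + 6 + 6 + 6 + 3 = 41 gloves with no colour reaching 11.
The next glove forces some colour to 11, so 41 + 1 = 42.

42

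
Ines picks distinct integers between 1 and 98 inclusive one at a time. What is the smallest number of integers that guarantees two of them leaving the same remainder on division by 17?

Pigeonhole: the 17 residue classes mod 17 are the pigeonholes.
With 17 integers one could put 1 in each residue class and have no class reach 2.
The 18th integer pushes some class to 2, so 17·1 + 1 = 18.

18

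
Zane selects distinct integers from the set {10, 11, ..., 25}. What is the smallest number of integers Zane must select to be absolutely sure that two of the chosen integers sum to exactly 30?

Group the elements by complementary pair {x, 30−x}: {10,20}, {11,19}, {12,18}, …, giving 5 two-element pairs, the single value 15 (it cannot pair with itself since the integers are distinct), and 5 integers whose partner 30−x falls outside [10,25].
Treating each of those 11 groups as a pigeonhole, one can pick one integer per group — 11 integers — with no two summing to 30.
The 12th integer lands in an occupied pair, forcing a sum of 30.

12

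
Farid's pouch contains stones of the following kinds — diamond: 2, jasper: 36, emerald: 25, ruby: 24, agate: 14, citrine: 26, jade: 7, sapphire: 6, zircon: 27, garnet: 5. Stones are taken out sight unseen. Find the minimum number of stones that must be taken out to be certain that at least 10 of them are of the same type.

Put each drawn stone into a box by type. The largest draw with every box below 10 takes min(count, 9) from each type; types with fewer than 9 contribute all they have.
Σ min(cᵢ, 9) = 2 + 9 + 9 + 9 + 9 + 9 + 7 + 6 + 9 + 5 = 74.
Draw number 74 + 1 = 75 must push one box to 10.

75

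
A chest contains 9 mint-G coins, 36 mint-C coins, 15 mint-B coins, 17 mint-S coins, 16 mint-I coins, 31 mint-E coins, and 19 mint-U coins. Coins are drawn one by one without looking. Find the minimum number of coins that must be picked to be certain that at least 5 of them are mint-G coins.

In the worst case for collecting mint-G coins, every non-mint-G coin comes out first.
There are 36 + 15 + 17 + 16 + 31 + 19 = 134 non-mint-G coins altogether.
After those, each further coin must be mint-G, so 134 + 5 = 139 draws guarantee 5 mint-G coins.

139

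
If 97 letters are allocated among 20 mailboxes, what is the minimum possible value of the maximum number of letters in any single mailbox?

5

Pigeonhole: the 20 mailboxes are the holes and the 97 letters are the pigeons.
If every mailbox held at most 4 letters, the total would be at most 20 × 4 = 80, which is less than 97.
So some mailbox holds at least ⌈97/20⌉ = 5 letters.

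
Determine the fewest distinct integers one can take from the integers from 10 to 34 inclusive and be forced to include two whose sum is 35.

18

A set avoiding the sum 35 can contain at most one of each pair {x, 35−x}, plus the 9 elements whose complement lies outside the range.
The integers 18, …, 34 (17 of them) are such a set: any two sum to at least 18+19 = 37 > 35.
Any 18th integer completes one of the 8 pairs, so 18 choices force a sum of 35.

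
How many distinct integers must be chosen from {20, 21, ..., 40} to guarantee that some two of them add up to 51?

16

A set avoiding the sum 51 can contain at most one of each pair {x, 51−x}, plus the 9 elements whose complement lies outside the range.
The integers 26, …, 40 (15 of them) are such a set: any two sum to at least 26+27 = 53 > 51.
Any 16th integer completes one of the 6 pairs, so 16 choices force a sum of 51.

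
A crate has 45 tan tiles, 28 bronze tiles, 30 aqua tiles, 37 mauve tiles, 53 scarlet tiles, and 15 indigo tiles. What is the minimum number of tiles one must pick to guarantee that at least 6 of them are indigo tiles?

In the worst case for collecting indigo tiles, every non-indigo tile comes out first.
There are 45 + 28 + 30 + 37 + 53 = 193 non-indigo tiles altogether.
After those, each further tile must be indigo, so 193 + 6 = 199 draws guarantee 6 indigo tiles.

199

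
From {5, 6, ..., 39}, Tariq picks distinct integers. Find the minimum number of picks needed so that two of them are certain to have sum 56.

A set avoiding the sum 56 can contain at most one of each pair {x, 56−x}, plus the 13 elements whose complement lies outside the range or equal to its own complement.
The integers 5, …, 28 (24 of them) are such a set: any two sum to at least 5+6 = 11 and at most 27+28 = 55 < 56.
Any 25th integer completes one of the 11 pairs, so 25 choices force a sum of 56.

25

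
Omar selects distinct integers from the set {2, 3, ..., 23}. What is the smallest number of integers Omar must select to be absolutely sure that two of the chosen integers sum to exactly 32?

A set avoiding the sum 32 can contain at most one of each pair {x, 32−x}, plus the 8 elements whose complement lies outside the range or equal to its own complement.
The integers 2, …, 16 (15 of them) are such a set: any two sum to at least 2+3 = 5 and at most 15+16 = 31 < 32.
By the pigeonhole principle, any 16th integer completes one of the 7 pairs, so 16 choices force a sum of 32.

16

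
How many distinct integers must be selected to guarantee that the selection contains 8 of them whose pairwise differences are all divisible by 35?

246

Integers whose pairwise differences are multiples of 35 are exactly those sharing a remainder mod 35. Pigeonhole: the 35 residue classes mod 35 are the pigeonholes.
With 245 integers one could put 7 in each residue class and have no class reach 8.
The 246th integer pushes some class to 8, so 35·7 + 1 = 246.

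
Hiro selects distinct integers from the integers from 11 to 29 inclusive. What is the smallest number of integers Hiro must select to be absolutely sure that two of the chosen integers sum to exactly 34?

Group the elements by complementary pair {x, 34−x}: {11,23}, {12,22}, {13,21}, …, giving 6 two-element pairs, the single value 17 (it cannot pair with itself since the integers are distinct), and 6 integers whose partner 34−x falls outside [11,29].
Pigeonhole: treating each of those 13 groups as a pigeonhole, one can pick one integer per group — 13 integers — with no two summing to 34.
The 14th integer lands in an occupied pair, forcing a sum of 34.

14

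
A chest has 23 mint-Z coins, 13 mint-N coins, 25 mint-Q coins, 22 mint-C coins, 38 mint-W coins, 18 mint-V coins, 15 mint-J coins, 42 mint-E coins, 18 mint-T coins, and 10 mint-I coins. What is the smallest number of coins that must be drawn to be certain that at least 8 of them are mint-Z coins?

In the worst case for collecting mint-Z coins, every non-mint-Z coin comes out first.
There are 13 + 25 + 22 + 38 + 18 + 15 + 42 + 18 + 10 = 201 non-mint-Z coins altogether.
After those, each further coin must be mint-Z, so 201 + 8 = 209 draws guarantee 8 mint-Z coins.

209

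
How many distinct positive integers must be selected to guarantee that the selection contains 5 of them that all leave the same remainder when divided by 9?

37

The 9 residue classes mod 9 are the pigeonholes.
With 36 integers one could put 4 in each residue class and have no class reach 5.
The 37th integer pushes some class to 5, so 9·4 + 1 = 37.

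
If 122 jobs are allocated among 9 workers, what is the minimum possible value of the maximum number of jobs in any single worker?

14

The 9 workers are the holes and the 122 jobs are the pigeons.
If every worker held at most 13 jobs, the total would be at most 9 × 13 = 117, which is less than 122.
So some worker holds at least ⌈122/9⌉ = 14 jobs.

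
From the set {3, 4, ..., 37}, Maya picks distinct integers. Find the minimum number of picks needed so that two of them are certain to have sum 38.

A set avoiding the sum 38 can contain at most one of each pair {x, 38−x}, plus the 3 elements whose complement lies outside the range or equal to its own complement.
The integers 19, …, 37 (19 of them) are such a set: any two sum to at least 19+20 = 39 > 38.
By the pigeonhole principle, any 20th integer completes one of the 16 pairs, so 20 choices force a sum of 38.

20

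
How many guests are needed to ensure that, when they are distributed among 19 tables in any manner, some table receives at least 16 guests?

286

With 285 guests one could put exactly 15 in each of the 19 tables, and no table would reach 16.
By pigeonhole, one more guest must land in a table that already has 15, giving it 16.
So 19 × 15 + 1 = 286 guests are required.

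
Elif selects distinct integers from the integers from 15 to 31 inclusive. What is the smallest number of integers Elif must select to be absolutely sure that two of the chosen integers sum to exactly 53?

13

Two chosen integers sum to 53 exactly when both halves of some pair {x, 53−x} with 22 ≤ x ≤ 53−x ≤ 31 are chosen — 5 such pairs.
The remaining 7 elements (those with no distinct partner in range) can never complete a 53-sum, so the worst case takes all of them and one from each pair: 7 + 5 = 12.
By pigeonhole, the 13th integer has to be the second member of some pair, so 12 + 1 = 13.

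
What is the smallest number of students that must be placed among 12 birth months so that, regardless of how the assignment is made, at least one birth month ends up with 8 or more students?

85

With 84 students one could put exactly 7 in each of the 12 birth months, and no birth month would reach 8.
Pigeonhole: one more student must land in a birth month that already has 7, giving it 8.
So 12 × 7 + 1 = 85 students are required.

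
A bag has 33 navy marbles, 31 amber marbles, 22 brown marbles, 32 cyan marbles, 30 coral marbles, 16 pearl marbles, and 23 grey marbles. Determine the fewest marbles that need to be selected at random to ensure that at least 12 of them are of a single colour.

By the pigeonhole principle, the 7 colours are the holes; the marbles drawn are the pigeons.
To avoid 12 of any one colour, the worst case takes at most 11 of each colour.
That gives 11 + 11 + 11 + 11 + 11 + 11 + 11 = 77 marbles with no colour reaching 12.
The next marble forces some colour to 12, so 77 + 1 = 78.

78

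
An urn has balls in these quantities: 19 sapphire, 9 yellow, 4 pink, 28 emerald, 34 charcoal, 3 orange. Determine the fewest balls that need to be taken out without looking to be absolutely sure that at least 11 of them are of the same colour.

By pigeonhole, put each drawn ball into a box by colour. The largest draw with every box below 11 takes min(count, 10) from each colour; colours with fewer than 10 contribute all they have.
Σ min(cᵢ, 10) = 10 + 9 + 4 + 10 + 10 + 3 = 46.
Draw number 46 + 1 = 47 must push one box to 11.

47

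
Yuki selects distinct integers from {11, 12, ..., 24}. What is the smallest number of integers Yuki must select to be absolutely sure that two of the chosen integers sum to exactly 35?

Group the elements by complementary pair {x, 35−x}: {11,24}, {12,23}, {13,22}, …, giving 7 two-element pairs.
Treating each of those 7 groups as a pigeonhole, one can pick one integer per group — 7 integers — with no two summing to 35.
The 8th integer lands in an occupied pair, forcing a sum of 35.

8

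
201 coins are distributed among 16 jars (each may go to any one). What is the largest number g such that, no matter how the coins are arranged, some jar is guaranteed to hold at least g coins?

Pigeonhole: the 16 jars are the holes and the 201 coins are the pigeons.
If every jar held at most 12 coins, the total would be at most 16 × 12 = 192, which is less than 201.
So some jar holds at least ⌈201/16⌉ = 13 coins.

13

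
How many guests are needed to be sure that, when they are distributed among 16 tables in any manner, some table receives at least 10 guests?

145

With 144 guests one could put exactly 9 in each of the 16 tables, and no table would reach 10.
By the pigeonhole principle, one more guest must land in a table that already has 9, giving it 10.
So 16 × 9 + 1 = 145 guests are required.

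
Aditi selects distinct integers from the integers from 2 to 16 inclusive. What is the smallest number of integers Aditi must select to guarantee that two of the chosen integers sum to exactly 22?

11

Two chosen integers sum to 22 exactly when both halves of some pair {x, 22−x} with 6 ≤ x ≤ 22−x ≤ 16 are chosen — 5 such pairs.
The remaining 5 elements (those with no distinct partner in range) can never complete a 22-sum, so the worst case takes all of them and one from each pair: 5 + 5 = 10.
Pigeonhole: the 11th integer has to be the second member of some pair, so 10 + 1 = 11.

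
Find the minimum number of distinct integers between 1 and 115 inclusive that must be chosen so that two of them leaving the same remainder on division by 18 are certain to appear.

By the pigeonhole principle, the 18 residue classes mod 18 are the pigeonholes.
With 18 integers one could put 1 in each residue class and have no class reach 2.
The 19th integer pushes some class to 2, so 18·1 + 1 = 19.

19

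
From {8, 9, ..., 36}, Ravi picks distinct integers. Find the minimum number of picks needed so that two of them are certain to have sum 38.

Two chosen integers sum to 38 exactly when both halves of some pair {x, 38−x} with 8 ≤ x ≤ 38−x ≤ 30 are chosen — 11 such pairs.
The remaining 7 elements (those with no distinct partner in range) can never complete a 38-sum, so the worst case takes all of them and one from each pair: 7 + 11 = 18.
The 19th integer has to be the second member of some pair, so 18 + 1 = 19.

19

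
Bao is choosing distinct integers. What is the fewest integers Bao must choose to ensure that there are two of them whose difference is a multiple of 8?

Integers whose pairwise differences are multiples of 8 are exactly those sharing a remainder mod 8. By pigeonhole, the 8 residue classes mod 8 are the pigeonholes.
With 8 integers one could put 1 in each residue class and have no class reach 2.
The 9th integer pushes some class to 2, so 8·1 + 1 = 9.

9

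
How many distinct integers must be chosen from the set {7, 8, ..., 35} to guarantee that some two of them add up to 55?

22

Group the elements by complementary pair {x, 55−x}: {20,35}, {21,34}, {22,33}, …, giving 8 two-element pairs and 13 integers whose partner 55−x falls outside [7,35].
Pigeonhole: treating each of those 21 groups as a pigeonhole, one can pick one integer per group — 21 integers — with no two summing to 55.
The 22nd integer lands in an occupied pair, forcing a sum of 55.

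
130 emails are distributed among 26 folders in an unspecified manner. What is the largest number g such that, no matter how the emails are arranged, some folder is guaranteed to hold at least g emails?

Pigeonhole: the 26 folders are the holes and the 130 emails are the pigeons.
If every folder held at most 4 emails, the total would be at most 26 × 4 = 104, which is less than 130.
So some folder holds at least ⌈130/26⌉ = 5 emails.

5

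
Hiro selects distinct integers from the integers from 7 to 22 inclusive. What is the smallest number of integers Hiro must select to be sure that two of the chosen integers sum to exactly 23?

Group the elements by complementary pair {x, 23−x}: {7,16}, {8,15}, {9,14}, …, giving 5 two-element pairs and 6 integers whose partner 23−x falls outside [7,22].
By pigeonhole, treating each of those 11 groups as a pigeonhole, one can pick one integer per group — 11 integers — with no two summing to 23.
The 12th integer lands in an occupied pair, forcing a sum of 23.

12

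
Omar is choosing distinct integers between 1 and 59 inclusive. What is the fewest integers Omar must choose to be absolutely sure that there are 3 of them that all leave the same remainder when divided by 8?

By pigeonhole, the 8 residue classes mod 8 are the pigeonholes.
With 16 integers one could put 2 in each residue class and have no class reach 3.
The 17th integer pushes some class to 3, so 8·2 + 1 = 17.

17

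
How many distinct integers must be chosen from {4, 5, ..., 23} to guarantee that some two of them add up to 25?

Group the elements by complementary pair {x, 25−x}: {4,21}, {5,20}, {6,19}, …, giving 9 two-element pairs and 2 integers whose partner 25−x falls outside [4,23].
Treating each of those 11 groups as a pigeonhole, one can pick one integer per group — 11 integers — with no two summing to 25.
The 12th integer lands in an occupied pair, forcing a sum of 25.

12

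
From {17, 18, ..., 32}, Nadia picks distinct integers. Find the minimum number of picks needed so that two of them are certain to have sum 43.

12

Group the elements by complementary pair {x, 43−x}: {17,26}, {18,25}, {19,24}, …, giving 5 two-element pairs and 6 integers whose partner 43−x falls outside [17,32].
By the pigeonhole principle, treating each of those 11 groups as a pigeonhole, one can pick one integer per group — 11 integers — with no two summing to 43.
The 12th integer lands in an occupied pair, forcing a sum of 43.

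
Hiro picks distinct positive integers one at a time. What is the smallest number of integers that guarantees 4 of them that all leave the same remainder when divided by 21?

64

The 21 residue classes mod 21 are the pigeonholes.
With 63 integers one could put 3 in each residue class and have no class reach 4.
The 64th integer pushes some class to 4, so 21·3 + 1 = 64.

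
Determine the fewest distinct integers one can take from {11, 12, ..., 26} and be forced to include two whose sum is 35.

10

A set avoiding the sum 35 can contain at most one of each pair {x, 35−x}, plus the 2 elements whose complement lies outside the range.
The integers 18, …, 26 (9 of them) are such a set: any two sum to at least 18+19 = 37 > 35.
By pigeonhole, any 10th integer completes one of the 7 pairs, so 10 choices force a sum of 35.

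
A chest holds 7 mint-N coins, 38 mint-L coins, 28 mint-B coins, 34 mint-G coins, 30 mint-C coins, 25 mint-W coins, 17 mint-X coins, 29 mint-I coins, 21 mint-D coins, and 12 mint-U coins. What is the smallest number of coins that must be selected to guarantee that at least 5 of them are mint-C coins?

216

In the worst case for collecting mint-C coins, every non-mint-C coin comes out first.
There are 7 + 38 + 28 + 34 + 25 + 17 + 29 + 21 + 12 = 211 non-mint-C coins altogether.
After those, each further coin must be mint-C, so 211 + 5 = 216 draws guarantee 5 mint-C coins.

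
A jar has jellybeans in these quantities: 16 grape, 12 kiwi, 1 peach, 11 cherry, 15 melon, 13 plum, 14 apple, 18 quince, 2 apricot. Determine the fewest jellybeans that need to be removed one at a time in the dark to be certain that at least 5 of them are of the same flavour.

32

An adversary could hand out at most 4 jellybeans per flavour (peach, apricot run out sooner): 4 + 4 + 1 + 4 + 4 + 4 + 4 + 4 + 2 = 31 jellybeans and still no flavour has 5.
One more jellybean lands in a flavour already at 4, so 32 draws are enough and 31 are not.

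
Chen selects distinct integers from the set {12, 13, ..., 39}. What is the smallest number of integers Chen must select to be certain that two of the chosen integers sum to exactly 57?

Two chosen integers sum to 57 exactly when both halves of some pair {x, 57−x} with 18 ≤ x ≤ 57−x ≤ 39 are chosen — 11 such pairs.
The remaining 6 elements (those with no distinct partner in range) can never complete a 57-sum, so the worst case takes all of them and one from each pair: 6 + 11 = 17.
The 18th integer has to be the second member of some pair, so 17 + 1 = 18.

18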